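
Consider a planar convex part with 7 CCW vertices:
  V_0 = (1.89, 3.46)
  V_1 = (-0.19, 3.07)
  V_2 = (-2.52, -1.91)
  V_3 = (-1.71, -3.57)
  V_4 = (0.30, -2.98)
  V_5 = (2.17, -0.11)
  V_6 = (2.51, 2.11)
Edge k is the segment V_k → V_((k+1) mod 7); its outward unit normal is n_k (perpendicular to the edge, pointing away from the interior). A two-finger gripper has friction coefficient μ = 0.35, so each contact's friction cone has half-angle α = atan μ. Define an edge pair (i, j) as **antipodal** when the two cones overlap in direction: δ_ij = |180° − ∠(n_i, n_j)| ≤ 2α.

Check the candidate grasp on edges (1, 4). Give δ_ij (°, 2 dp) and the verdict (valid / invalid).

α = atan 0.35 = 19.29°;  2α = 38.58°
edge 1: e_1 = (-2.33, -4.98);  n_1 = (-0.9058, +0.4238)
edge 4: e_4 = (+1.87, +2.87);  n_4 = (+0.8378, -0.5459)
∠(n_1, n_4) = 171.99°
δ = |180° − 171.99°| = 8.01°
8.01° ≤ 2α = 38.58°  →  valid

δ = 8.01°, valid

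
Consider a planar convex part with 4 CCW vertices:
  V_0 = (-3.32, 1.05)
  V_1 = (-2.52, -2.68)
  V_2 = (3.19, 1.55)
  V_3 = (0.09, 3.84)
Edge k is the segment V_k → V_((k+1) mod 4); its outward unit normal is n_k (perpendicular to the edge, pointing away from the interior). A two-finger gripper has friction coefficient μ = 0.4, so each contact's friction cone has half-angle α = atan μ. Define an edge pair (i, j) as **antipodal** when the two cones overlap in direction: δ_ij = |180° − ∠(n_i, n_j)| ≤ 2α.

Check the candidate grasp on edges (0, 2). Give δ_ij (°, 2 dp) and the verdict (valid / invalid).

δ = 41.44°, valid

α = atan 0.4 = 21.80°;  2α = 43.60°
edge 0: e_0 = (+0.80, -3.73);  n_0 = (-0.9778, -0.2097)
edge 2: e_2 = (-3.10, +2.29);  n_2 = (+0.5942, +0.8043)
∠(n_0, n_2) = 138.56°
δ = |180° − 138.56°| = 41.44°
41.44° ≤ 2α = 43.60°  →  valid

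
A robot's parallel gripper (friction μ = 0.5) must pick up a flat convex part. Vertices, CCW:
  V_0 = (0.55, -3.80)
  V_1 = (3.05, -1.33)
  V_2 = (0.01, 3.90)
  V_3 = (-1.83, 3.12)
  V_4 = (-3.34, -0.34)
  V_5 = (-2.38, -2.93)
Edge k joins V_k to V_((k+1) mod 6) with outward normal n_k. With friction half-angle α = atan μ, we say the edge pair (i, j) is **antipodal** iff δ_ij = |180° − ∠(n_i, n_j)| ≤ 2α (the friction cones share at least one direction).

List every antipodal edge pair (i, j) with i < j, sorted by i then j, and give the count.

α = atan 0.5 = 26.57°;  2α = 53.13°
n_0 = (+0.7028, -0.7114)
n_1 = (+0.8646, +0.5025)
n_2 = (-0.3903, +0.9207)
n_3 = (-0.9165, +0.4000)
n_4 = (-0.9377, -0.3476)
n_5 = (-0.2846, -0.9586)
  (0,1): δ = 104.49°  ·
  (0,2): δ = 21.68°  ✓
  (0,3): δ = 21.77°  ✓
  (0,4): δ = 65.68°  ·
  (0,5): δ = 118.81°  ·
  (1,2): δ = 97.20°  ·
  (1,3): δ = 53.75°  ·
  (1,4): δ = 9.83°  ✓
  (1,5): δ = 43.29°  ✓
  (2,3): δ = 136.55°  ·
  (2,4): δ = 92.64°  ·
  (2,5): δ = 39.51°  ✓
  (3,4): δ = 136.09°  ·
  (3,5): δ = 82.96°  ·
  (4,5): δ = 126.88°  ·
antipodal pairs: 5

count = 5; pairs: (0,2), (0,3), (1,4), (1,5), (2,5)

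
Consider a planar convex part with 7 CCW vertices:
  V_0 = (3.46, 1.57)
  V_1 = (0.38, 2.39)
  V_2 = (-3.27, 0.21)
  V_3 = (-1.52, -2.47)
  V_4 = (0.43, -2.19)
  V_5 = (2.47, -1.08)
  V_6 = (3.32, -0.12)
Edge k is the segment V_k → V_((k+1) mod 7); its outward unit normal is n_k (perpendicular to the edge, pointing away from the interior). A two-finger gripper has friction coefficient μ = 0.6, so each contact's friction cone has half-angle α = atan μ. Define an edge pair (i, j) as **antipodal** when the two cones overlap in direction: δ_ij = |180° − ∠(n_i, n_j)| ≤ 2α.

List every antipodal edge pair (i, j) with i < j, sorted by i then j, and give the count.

count = 8; pairs: (0,2), (0,3), (0,4), (1,3), (1,4), (1,5), (1,6), (2,6)

α = atan 0.6 = 30.96°;  2α = 61.93°
n_0 = (+0.2573, +0.9663)
n_1 = (-0.5128, +0.8585)
n_2 = (-0.8373, -0.5467)
n_3 = (+0.1421, -0.9898)
n_4 = (+0.4779, -0.8784)
n_5 = (+0.7487, -0.6629)
n_6 = (+0.9966, -0.0826)
  (0,1): δ = 134.24°  ·
  (0,2): δ = 41.95°  ✓
  (0,3): δ = 23.08°  ✓
  (0,4): δ = 43.46°  ✓
  (0,5): δ = 63.39°  ·
  (0,6): δ = 100.17°  ·
  (1,2): δ = 87.70°  ·
  (1,3): δ = 22.68°  ✓
  (1,4): δ = 2.30°  ✓
  (1,5): δ = 17.63°  ✓
  (1,6): δ = 54.42°  ✓
  (2,3): δ = 114.97°  ·
  (2,4): δ = 94.59°  ·
  (2,5): δ = 74.67°  ·
  (2,6): δ = 37.88°  ✓
  (3,4): δ = 159.62°  ·
  (3,5): δ = 139.69°  ·
  (3,6): δ = 102.91°  ·
  (4,5): δ = 160.07°  ·
  (4,6): δ = 123.29°  ·
  (5,6): δ = 143.21°  ·
antipodal pairs: 8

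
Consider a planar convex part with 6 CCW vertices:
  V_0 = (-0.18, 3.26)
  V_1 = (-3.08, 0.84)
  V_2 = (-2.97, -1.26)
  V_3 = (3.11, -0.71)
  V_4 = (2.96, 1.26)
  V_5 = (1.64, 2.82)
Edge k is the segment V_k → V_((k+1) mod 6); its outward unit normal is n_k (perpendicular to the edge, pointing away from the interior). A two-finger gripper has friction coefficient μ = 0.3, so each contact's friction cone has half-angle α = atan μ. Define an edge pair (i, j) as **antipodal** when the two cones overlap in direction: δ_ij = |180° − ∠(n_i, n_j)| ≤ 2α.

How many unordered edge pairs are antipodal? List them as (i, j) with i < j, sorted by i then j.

count = 2; pairs: (1,3), (2,5)

α = atan 0.3 = 16.70°;  2α = 33.40°
n_0 = (-0.6407, +0.7678)
n_1 = (-0.9986, -0.0523)
n_2 = (+0.0901, -0.9959)
n_3 = (+0.9971, +0.0759)
n_4 = (+0.7634, +0.6459)
n_5 = (+0.2350, +0.9720)
  (0,1): δ = 126.85°  ·
  (0,2): δ = 34.68°  ·
  (0,3): δ = 54.51°  ·
  (0,4): δ = 90.39°  ·
  (0,5): δ = 126.56°  ·
  (1,2): δ = 87.83°  ·
  (1,3): δ = 1.36°  ✓
  (1,4): δ = 37.24°  ·
  (1,5): δ = 73.41°  ·
  (2,3): δ = 90.81°  ·
  (2,4): δ = 54.93°  ·
  (2,5): δ = 18.76°  ✓
  (3,4): δ = 144.12°  ·
  (3,5): δ = 107.95°  ·
  (4,5): δ = 143.83°  ·
antipodal pairs: 2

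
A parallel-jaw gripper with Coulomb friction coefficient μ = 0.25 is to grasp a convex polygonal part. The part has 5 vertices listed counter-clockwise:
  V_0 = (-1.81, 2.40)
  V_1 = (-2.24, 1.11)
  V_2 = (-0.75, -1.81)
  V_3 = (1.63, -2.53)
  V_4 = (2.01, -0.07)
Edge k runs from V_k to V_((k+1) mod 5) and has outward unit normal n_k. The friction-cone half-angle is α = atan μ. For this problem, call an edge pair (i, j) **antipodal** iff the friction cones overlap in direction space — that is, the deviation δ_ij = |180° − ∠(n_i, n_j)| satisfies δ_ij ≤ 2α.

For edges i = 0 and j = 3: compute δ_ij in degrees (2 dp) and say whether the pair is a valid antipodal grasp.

δ = 9.65°, valid

α = atan 0.25 = 14.04°;  2α = 28.07°
edge 0: e_0 = (-0.43, -1.29);  n_0 = (-0.9487, +0.3162)
edge 3: e_3 = (+0.38, +2.46);  n_3 = (+0.9883, -0.1527)
∠(n_0, n_3) = 170.35°
δ = |180° − 170.35°| = 9.65°
9.65° ≤ 2α = 28.07°  →  valid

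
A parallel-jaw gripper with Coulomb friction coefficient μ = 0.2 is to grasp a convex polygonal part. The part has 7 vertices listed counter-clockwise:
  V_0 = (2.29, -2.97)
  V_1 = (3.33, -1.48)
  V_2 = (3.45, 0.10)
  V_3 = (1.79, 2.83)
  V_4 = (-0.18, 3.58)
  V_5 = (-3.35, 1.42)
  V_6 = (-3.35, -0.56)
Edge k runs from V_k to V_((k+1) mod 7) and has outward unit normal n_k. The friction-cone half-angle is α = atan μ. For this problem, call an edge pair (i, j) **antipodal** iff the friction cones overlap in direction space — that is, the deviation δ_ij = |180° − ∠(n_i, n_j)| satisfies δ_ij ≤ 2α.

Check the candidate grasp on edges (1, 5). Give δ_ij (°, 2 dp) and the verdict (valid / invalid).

δ = 4.34°, valid

α = atan 0.2 = 11.31°;  2α = 22.62°
edge 1: e_1 = (+0.12, +1.58);  n_1 = (+0.9971, -0.0757)
edge 5: e_5 = (+0.00, -1.98);  n_5 = (-1.0000, -0.0000)
∠(n_1, n_5) = 175.66°
δ = |180° − 175.66°| = 4.34°
4.34° ≤ 2α = 22.62°  →  valid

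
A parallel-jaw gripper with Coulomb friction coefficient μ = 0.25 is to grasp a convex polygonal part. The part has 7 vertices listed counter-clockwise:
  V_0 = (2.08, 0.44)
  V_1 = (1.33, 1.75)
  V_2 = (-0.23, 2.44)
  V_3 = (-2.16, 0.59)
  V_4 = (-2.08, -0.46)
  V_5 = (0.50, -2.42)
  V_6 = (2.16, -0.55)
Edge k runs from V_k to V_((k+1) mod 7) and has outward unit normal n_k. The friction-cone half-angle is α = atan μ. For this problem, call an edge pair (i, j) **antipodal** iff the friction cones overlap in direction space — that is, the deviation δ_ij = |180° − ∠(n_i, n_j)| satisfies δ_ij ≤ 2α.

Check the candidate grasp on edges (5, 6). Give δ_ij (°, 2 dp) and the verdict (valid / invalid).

α = atan 0.25 = 14.04°;  2α = 28.07°
edge 5: e_5 = (+1.66, +1.87);  n_5 = (+0.7479, -0.6639)
edge 6: e_6 = (-0.08, +0.99);  n_6 = (+0.9968, +0.0805)
∠(n_5, n_6) = 46.22°
δ = |180° − 46.22°| = 133.78°
133.78° > 2α = 28.07°  →  invalid

δ = 133.78°, invalid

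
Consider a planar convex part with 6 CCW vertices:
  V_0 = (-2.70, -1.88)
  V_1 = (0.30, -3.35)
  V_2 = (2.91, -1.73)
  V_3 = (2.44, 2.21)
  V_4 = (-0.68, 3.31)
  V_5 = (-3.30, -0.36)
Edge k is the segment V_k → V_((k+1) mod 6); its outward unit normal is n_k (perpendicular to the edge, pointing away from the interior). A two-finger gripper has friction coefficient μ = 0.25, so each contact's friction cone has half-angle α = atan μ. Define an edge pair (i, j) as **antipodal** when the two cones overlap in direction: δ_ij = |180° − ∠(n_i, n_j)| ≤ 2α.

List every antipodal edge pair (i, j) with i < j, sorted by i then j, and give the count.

count = 3; pairs: (0,3), (1,4), (2,5)

α = atan 0.25 = 14.04°;  2α = 28.07°
n_0 = (-0.4400, -0.8980)
n_1 = (+0.5274, -0.8496)
n_2 = (+0.9930, +0.1184)
n_3 = (+0.3325, +0.9431)
n_4 = (-0.8139, +0.5810)
n_5 = (-0.9302, -0.3672)
  (0,1): δ = 122.07°  ·
  (0,2): δ = 57.09°  ·
  (0,3): δ = 6.68°  ✓
  (0,4): δ = 80.58°  ·
  (0,5): δ = 137.65°  ·
  (1,2): δ = 115.02°  ·
  (1,3): δ = 51.25°  ·
  (1,4): δ = 22.65°  ✓
  (1,5): δ = 79.71°  ·
  (2,3): δ = 116.22°  ·
  (2,4): δ = 42.33°  ·
  (2,5): δ = 14.74°  ✓
  (3,4): δ = 106.10°  ·
  (3,5): δ = 49.04°  ·
  (4,5): δ = 122.94°  ·
antipodal pairs: 3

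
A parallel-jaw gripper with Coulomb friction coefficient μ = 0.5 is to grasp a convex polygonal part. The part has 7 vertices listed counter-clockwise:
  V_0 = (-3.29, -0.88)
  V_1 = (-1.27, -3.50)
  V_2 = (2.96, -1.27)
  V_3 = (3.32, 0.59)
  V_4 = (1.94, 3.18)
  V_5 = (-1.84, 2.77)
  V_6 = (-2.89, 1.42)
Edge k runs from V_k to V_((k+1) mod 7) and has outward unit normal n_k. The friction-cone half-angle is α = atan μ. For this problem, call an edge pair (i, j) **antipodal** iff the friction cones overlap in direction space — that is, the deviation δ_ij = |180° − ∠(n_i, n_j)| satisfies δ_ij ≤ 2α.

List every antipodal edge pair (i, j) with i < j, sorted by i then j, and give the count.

count = 8; pairs: (0,2), (0,3), (1,4), (1,5), (1,6), (2,5), (2,6), (3,6)

α = atan 0.5 = 26.57°;  2α = 53.13°
n_0 = (-0.7919, -0.6106)
n_1 = (+0.4663, -0.8846)
n_2 = (+0.9818, -0.1900)
n_3 = (+0.8825, +0.4702)
n_4 = (-0.1078, +0.9942)
n_5 = (-0.7894, +0.6139)
n_6 = (-0.9852, +0.1713)
  (0,1): δ = 99.83°  ·
  (0,2): δ = 48.59°  ✓
  (0,3): δ = 9.58°  ✓
  (0,4): δ = 58.56°  ·
  (0,5): δ = 104.49°  ·
  (0,6): δ = 132.50°  ·
  (1,2): δ = 128.75°  ·
  (1,3): δ = 89.75°  ·
  (1,4): δ = 21.61°  ✓
  (1,5): δ = 24.33°  ✓
  (1,6): δ = 52.34°  ✓
  (2,3): δ = 141.00°  ·
  (2,4): δ = 72.86°  ·
  (2,5): δ = 26.92°  ✓
  (2,6): δ = 1.09°  ✓
  (3,4): δ = 111.86°  ·
  (3,5): δ = 65.92°  ·
  (3,6): δ = 37.92°  ✓
  (4,5): δ = 134.07°  ·
  (4,6): δ = 106.06°  ·
  (5,6): δ = 151.99°  ·
antipodal pairs: 8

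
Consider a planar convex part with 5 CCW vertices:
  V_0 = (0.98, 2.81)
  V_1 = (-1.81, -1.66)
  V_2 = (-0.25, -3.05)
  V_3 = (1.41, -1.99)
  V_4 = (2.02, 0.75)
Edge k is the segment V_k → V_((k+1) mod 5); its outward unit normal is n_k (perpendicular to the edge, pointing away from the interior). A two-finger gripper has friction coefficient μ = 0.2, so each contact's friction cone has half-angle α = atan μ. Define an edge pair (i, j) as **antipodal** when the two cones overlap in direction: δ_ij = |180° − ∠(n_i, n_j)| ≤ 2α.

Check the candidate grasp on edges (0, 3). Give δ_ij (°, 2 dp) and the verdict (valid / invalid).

δ = 19.42°, valid

α = atan 0.2 = 11.31°;  2α = 22.62°
edge 0: e_0 = (-2.79, -4.47);  n_0 = (-0.8483, +0.5295)
edge 3: e_3 = (+0.61, +2.74);  n_3 = (+0.9761, -0.2173)
∠(n_0, n_3) = 160.58°
δ = |180° − 160.58°| = 19.42°
19.42° ≤ 2α = 22.62°  →  valid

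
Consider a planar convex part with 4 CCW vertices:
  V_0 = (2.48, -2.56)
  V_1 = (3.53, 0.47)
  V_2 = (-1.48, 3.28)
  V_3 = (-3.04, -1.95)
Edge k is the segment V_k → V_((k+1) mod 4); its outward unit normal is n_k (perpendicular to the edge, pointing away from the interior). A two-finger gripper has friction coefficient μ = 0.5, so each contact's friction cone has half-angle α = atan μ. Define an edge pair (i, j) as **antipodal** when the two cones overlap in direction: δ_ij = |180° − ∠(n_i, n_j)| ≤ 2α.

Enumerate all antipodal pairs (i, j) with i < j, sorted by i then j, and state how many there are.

count = 2; pairs: (0,2), (1,3)

α = atan 0.5 = 26.57°;  2α = 53.13°
n_0 = (+0.9449, -0.3274)
n_1 = (+0.4892, +0.8722)
n_2 = (-0.9583, +0.2858)
n_3 = (-0.1098, -0.9939)
  (0,1): δ = 100.17°  ·
  (0,2): δ = 2.50°  ✓
  (0,3): δ = 102.81°  ·
  (1,2): δ = 77.32°  ·
  (1,3): δ = 22.98°  ✓
  (2,3): δ = 79.70°  ·
antipodal pairs: 2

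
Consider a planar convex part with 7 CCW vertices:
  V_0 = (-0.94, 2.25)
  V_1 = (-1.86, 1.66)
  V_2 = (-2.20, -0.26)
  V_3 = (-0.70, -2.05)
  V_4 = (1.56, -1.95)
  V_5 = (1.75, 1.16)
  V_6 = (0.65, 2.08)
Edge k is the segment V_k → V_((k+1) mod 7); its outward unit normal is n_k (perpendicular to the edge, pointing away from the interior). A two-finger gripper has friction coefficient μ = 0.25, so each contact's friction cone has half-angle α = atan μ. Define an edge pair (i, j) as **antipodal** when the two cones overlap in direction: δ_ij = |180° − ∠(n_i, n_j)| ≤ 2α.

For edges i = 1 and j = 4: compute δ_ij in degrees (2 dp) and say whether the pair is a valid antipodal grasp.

δ = 6.55°, valid

α = atan 0.25 = 14.04°;  2α = 28.07°
edge 1: e_1 = (-0.34, -1.92);  n_1 = (-0.9847, +0.1744)
edge 4: e_4 = (+0.19, +3.11);  n_4 = (+0.9981, -0.0610)
∠(n_1, n_4) = 173.45°
δ = |180° − 173.45°| = 6.55°
6.55° ≤ 2α = 28.07°  →  valid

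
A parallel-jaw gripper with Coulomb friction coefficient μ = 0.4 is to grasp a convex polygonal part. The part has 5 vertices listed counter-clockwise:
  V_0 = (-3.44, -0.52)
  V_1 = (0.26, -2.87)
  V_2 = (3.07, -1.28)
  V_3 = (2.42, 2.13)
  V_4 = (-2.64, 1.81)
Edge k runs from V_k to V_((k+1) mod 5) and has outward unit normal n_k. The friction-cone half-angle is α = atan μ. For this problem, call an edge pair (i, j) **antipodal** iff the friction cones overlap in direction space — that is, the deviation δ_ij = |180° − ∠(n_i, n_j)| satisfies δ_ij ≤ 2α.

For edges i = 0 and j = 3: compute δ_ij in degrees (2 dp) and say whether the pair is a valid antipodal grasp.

α = atan 0.4 = 21.80°;  2α = 43.60°
edge 0: e_0 = (+3.70, -2.35);  n_0 = (-0.5361, -0.8441)
edge 3: e_3 = (-5.06, -0.32);  n_3 = (-0.0631, +0.9980)
∠(n_0, n_3) = 143.96°
δ = |180° − 143.96°| = 36.04°
36.04° ≤ 2α = 43.60°  →  valid

δ = 36.04°, valid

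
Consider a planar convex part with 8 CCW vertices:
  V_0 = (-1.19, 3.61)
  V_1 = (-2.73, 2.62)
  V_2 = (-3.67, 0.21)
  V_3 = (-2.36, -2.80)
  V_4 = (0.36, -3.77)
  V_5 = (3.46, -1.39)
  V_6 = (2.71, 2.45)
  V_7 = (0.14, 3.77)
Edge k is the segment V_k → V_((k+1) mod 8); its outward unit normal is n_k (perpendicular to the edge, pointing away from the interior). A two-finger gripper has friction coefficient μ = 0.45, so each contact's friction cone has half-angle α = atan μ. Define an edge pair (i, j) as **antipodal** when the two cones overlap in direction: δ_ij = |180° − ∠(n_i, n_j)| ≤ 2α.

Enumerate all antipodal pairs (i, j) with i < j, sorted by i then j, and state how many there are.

count = 8; pairs: (0,4), (1,4), (1,5), (2,5), (2,6), (3,6), (3,7), (4,7)

α = atan 0.45 = 24.23°;  2α = 48.46°
n_0 = (-0.5408, +0.8412)
n_1 = (-0.9316, +0.3634)
n_2 = (-0.9169, -0.3991)
n_3 = (-0.3359, -0.9419)
n_4 = (+0.6090, -0.7932)
n_5 = (+0.9815, +0.1917)
n_6 = (+0.4569, +0.8895)
n_7 = (-0.1194, +0.9928)
  (0,1): δ = 144.04°  ·
  (0,2): δ = 99.22°  ·
  (0,3): δ = 52.36°  ·
  (0,4): δ = 4.78°  ✓
  (0,5): δ = 68.32°  ·
  (0,6): δ = 120.08°  ·
  (0,7): δ = 154.12°  ·
  (1,2): δ = 135.17°  ·
  (1,3): δ = 88.32°  ·
  (1,4): δ = 31.18°  ✓
  (1,5): δ = 32.36°  ✓
  (1,6): δ = 84.12°  ·
  (1,7): δ = 118.17°  ·
  (2,3): δ = 133.15°  ·
  (2,4): δ = 76.00°  ·
  (2,5): δ = 12.47°  ✓
  (2,6): δ = 39.29°  ✓
  (2,7): δ = 73.34°  ·
  (3,4): δ = 122.86°  ·
  (3,5): δ = 59.32°  ·
  (3,6): δ = 7.56°  ✓
  (3,7): δ = 26.49°  ✓
  (4,5): δ = 116.46°  ·
  (4,6): δ = 64.70°  ·
  (4,7): δ = 30.66°  ✓
  (5,6): δ = 128.24°  ·
  (5,7): δ = 94.19°  ·
  (6,7): δ = 145.95°  ·
antipodal pairs: 8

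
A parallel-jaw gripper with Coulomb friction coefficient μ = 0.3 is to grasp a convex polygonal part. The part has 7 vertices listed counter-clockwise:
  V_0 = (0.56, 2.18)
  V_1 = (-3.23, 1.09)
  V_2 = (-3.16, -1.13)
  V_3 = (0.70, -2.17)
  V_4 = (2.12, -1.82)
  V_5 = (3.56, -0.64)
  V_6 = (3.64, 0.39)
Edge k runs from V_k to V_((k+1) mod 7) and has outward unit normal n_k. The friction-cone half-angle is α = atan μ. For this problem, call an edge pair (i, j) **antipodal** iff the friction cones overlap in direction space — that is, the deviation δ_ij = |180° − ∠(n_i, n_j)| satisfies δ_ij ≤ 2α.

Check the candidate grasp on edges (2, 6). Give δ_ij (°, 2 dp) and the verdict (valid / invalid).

α = atan 0.3 = 16.70°;  2α = 33.40°
edge 2: e_2 = (+3.86, -1.04);  n_2 = (-0.2602, -0.9656)
edge 6: e_6 = (-3.08, +1.79);  n_6 = (+0.5025, +0.8646)
∠(n_2, n_6) = 164.92°
δ = |180° − 164.92°| = 15.08°
15.08° ≤ 2α = 33.40°  →  valid

δ = 15.08°, valid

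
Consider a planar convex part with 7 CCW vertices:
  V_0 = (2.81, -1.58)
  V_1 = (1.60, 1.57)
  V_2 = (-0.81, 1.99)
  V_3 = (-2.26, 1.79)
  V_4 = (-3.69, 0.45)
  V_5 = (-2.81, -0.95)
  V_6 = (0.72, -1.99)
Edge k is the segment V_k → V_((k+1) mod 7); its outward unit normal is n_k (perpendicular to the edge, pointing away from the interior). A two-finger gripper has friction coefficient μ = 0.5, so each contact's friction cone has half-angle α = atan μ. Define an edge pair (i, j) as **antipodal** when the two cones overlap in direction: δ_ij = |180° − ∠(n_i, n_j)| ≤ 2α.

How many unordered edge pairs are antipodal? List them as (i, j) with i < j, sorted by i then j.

count = 8; pairs: (0,4), (0,5), (1,4), (1,5), (1,6), (2,5), (2,6), (3,6)

α = atan 0.5 = 26.57°;  2α = 53.13°
n_0 = (+0.9335, +0.3586)
n_1 = (+0.1717, +0.9852)
n_2 = (-0.1366, +0.9906)
n_3 = (-0.6838, +0.7297)
n_4 = (-0.8466, -0.5322)
n_5 = (-0.2826, -0.9592)
n_6 = (+0.1925, -0.9813)
  (0,1): δ = 120.90°  ·
  (0,2): δ = 103.16°  ·
  (0,3): δ = 67.87°  ·
  (0,4): δ = 11.14°  ✓
  (0,5): δ = 52.57°  ✓
  (0,6): δ = 80.09°  ·
  (1,2): δ = 162.26°  ·
  (1,3): δ = 126.98°  ·
  (1,4): δ = 47.96°  ✓
  (1,5): δ = 6.53°  ✓
  (1,6): δ = 20.98°  ✓
  (2,3): δ = 144.71°  ·
  (2,4): δ = 65.70°  ·
  (2,5): δ = 24.27°  ✓
  (2,6): δ = 3.25°  ✓
  (3,4): δ = 100.99°  ·
  (3,5): δ = 59.55°  ·
  (3,6): δ = 32.04°  ✓
  (4,5): δ = 138.57°  ·
  (4,6): δ = 111.05°  ·
  (5,6): δ = 152.49°  ·
antipodal pairs: 8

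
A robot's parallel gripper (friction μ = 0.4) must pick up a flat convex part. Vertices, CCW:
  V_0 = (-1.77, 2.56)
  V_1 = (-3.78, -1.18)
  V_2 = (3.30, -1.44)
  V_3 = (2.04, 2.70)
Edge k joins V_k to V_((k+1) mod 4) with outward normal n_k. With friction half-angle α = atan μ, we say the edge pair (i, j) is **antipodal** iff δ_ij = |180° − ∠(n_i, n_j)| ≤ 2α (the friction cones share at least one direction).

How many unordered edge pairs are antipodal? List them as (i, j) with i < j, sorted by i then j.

α = atan 0.4 = 21.80°;  2α = 43.60°
n_0 = (-0.8808, +0.4734)
n_1 = (-0.0367, -0.9993)
n_2 = (+0.9567, +0.2912)
n_3 = (-0.0367, +0.9993)
  (0,1): δ = 63.85°  ·
  (0,2): δ = 45.18°  ·
  (0,3): δ = 120.36°  ·
  (1,2): δ = 70.97°  ·
  (1,3): δ = 4.21°  ✓
  (2,3): δ = 104.82°  ·
antipodal pairs: 1

count = 1; pairs: (1,3)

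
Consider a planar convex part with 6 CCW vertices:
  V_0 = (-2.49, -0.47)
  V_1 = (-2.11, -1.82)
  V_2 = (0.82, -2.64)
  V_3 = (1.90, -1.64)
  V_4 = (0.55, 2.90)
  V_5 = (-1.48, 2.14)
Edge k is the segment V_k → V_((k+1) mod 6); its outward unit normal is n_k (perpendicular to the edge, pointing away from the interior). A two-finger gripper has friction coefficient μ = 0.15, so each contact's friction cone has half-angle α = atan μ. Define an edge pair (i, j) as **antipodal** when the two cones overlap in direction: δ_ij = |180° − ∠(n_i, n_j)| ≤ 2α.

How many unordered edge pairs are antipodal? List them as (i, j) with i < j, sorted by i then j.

count = 1; pairs: (0,3)

α = atan 0.15 = 8.53°;  2α = 17.06°
n_0 = (-0.9626, -0.2710)
n_1 = (-0.2695, -0.9630)
n_2 = (+0.6794, -0.7338)
n_3 = (+0.9585, +0.2850)
n_4 = (-0.3506, +0.9365)
n_5 = (-0.9326, +0.3609)
  (0,1): δ = 121.36°  ·
  (0,2): δ = 62.92°  ·
  (0,3): δ = 0.84°  ✓
  (0,4): δ = 94.80°  ·
  (0,5): δ = 143.12°  ·
  (1,2): δ = 121.57°  ·
  (1,3): δ = 57.80°  ·
  (1,4): δ = 36.16°  ·
  (1,5): δ = 84.48°  ·
  (2,3): δ = 116.24°  ·
  (2,4): δ = 22.27°  ·
  (2,5): δ = 26.05°  ·
  (3,4): δ = 86.04°  ·
  (3,5): δ = 37.72°  ·
  (4,5): δ = 131.68°  ·
antipodal pairs: 1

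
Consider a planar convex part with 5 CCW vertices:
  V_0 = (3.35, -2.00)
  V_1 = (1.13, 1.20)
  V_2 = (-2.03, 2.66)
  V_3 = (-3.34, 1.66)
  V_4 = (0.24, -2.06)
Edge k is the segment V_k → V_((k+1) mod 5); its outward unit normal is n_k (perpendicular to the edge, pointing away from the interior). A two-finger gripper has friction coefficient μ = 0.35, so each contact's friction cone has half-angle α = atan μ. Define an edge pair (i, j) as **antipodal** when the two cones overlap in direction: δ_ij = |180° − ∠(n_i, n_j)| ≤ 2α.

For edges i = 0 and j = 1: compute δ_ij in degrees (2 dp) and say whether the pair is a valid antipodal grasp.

δ = 149.55°, invalid

α = atan 0.35 = 19.29°;  2α = 38.58°
edge 0: e_0 = (-2.22, +3.20);  n_0 = (+0.8216, +0.5700)
edge 1: e_1 = (-3.16, +1.46);  n_1 = (+0.4194, +0.9078)
∠(n_0, n_1) = 30.45°
δ = |180° − 30.45°| = 149.55°
149.55° > 2α = 38.58°  →  invalid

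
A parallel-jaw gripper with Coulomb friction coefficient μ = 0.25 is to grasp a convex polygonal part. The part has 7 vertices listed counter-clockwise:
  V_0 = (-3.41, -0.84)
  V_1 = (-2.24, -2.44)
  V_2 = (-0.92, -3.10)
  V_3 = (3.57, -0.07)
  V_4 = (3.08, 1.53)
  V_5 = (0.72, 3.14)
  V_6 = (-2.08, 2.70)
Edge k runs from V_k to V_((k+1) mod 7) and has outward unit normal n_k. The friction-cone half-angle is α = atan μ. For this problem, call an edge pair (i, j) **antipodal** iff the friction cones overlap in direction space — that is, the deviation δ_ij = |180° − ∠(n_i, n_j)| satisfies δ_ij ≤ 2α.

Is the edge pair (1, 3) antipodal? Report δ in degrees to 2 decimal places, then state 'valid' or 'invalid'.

α = atan 0.25 = 14.04°;  2α = 28.07°
edge 1: e_1 = (+1.32, -0.66);  n_1 = (-0.4472, -0.8944)
edge 3: e_3 = (-0.49, +1.60);  n_3 = (+0.9562, +0.2928)
∠(n_1, n_3) = 133.59°
δ = |180° − 133.59°| = 46.41°
46.41° > 2α = 28.07°  →  invalid

δ = 46.41°, invalid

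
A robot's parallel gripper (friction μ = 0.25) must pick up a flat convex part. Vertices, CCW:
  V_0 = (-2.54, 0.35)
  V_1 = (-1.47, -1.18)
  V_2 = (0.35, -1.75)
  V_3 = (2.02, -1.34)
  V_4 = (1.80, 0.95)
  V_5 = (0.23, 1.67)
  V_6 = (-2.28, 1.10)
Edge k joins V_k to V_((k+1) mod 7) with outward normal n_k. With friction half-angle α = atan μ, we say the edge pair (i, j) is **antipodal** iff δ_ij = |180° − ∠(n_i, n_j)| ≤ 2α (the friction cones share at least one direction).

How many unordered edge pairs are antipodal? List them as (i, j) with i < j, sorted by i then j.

α = atan 0.25 = 14.04°;  2α = 28.07°
n_0 = (-0.8195, -0.5731)
n_1 = (-0.2989, -0.9543)
n_2 = (+0.2384, -0.9712)
n_3 = (+0.9954, +0.0956)
n_4 = (+0.4169, +0.9090)
n_5 = (-0.2215, +0.9752)
n_6 = (-0.9448, +0.3275)
  (0,1): δ = 142.36°  ·
  (0,2): δ = 111.17°  ·
  (0,3): δ = 29.48°  ·
  (0,4): δ = 30.40°  ·
  (0,5): δ = 67.83°  ·
  (0,6): δ = 125.91°  ·
  (1,2): δ = 148.82°  ·
  (1,3): δ = 67.12°  ·
  (1,4): δ = 7.25°  ✓
  (1,5): δ = 30.18°  ·
  (1,6): δ = 88.27°  ·
  (2,3): δ = 98.31°  ·
  (2,4): δ = 38.43°  ·
  (2,5): δ = 1.00°  ✓
  (2,6): δ = 57.09°  ·
  (3,4): δ = 120.12°  ·
  (3,5): δ = 82.69°  ·
  (3,6): δ = 24.61°  ✓
  (4,5): δ = 142.57°  ·
  (4,6): δ = 84.48°  ·
  (5,6): δ = 121.91°  ·
antipodal pairs: 3

count = 3; pairs: (1,4), (2,5), (3,6)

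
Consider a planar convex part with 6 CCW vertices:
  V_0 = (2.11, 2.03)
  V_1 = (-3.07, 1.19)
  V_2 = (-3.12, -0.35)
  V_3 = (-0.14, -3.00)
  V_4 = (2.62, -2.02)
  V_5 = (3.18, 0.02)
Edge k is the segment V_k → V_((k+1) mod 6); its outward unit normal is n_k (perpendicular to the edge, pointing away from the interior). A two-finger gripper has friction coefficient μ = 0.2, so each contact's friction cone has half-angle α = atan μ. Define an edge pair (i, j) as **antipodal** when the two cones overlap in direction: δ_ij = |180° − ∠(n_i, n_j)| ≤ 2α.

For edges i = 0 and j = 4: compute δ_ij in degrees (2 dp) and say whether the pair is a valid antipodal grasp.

δ = 65.44°, invalid

α = atan 0.2 = 11.31°;  2α = 22.62°
edge 0: e_0 = (-5.18, -0.84);  n_0 = (-0.1601, +0.9871)
edge 4: e_4 = (+0.56, +2.04);  n_4 = (+0.9643, -0.2647)
∠(n_0, n_4) = 114.56°
δ = |180° − 114.56°| = 65.44°
65.44° > 2α = 22.62°  →  invalid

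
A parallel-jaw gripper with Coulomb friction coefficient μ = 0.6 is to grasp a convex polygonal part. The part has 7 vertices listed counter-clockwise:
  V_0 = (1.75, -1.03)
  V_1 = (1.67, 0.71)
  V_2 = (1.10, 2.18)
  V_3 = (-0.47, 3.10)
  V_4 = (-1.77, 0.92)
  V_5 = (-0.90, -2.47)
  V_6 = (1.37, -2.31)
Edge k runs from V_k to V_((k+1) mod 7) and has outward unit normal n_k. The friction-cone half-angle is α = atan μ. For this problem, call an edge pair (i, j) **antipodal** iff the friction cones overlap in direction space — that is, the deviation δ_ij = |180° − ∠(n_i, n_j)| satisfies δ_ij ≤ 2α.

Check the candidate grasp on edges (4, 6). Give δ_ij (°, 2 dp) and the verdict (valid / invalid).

α = atan 0.6 = 30.96°;  2α = 61.93°
edge 4: e_4 = (+0.87, -3.39);  n_4 = (-0.9686, -0.2486)
edge 6: e_6 = (+0.38, +1.28);  n_6 = (+0.9586, -0.2846)
∠(n_4, n_6) = 149.07°
δ = |180° − 149.07°| = 30.93°
30.93° ≤ 2α = 61.93°  →  valid

δ = 30.93°, valid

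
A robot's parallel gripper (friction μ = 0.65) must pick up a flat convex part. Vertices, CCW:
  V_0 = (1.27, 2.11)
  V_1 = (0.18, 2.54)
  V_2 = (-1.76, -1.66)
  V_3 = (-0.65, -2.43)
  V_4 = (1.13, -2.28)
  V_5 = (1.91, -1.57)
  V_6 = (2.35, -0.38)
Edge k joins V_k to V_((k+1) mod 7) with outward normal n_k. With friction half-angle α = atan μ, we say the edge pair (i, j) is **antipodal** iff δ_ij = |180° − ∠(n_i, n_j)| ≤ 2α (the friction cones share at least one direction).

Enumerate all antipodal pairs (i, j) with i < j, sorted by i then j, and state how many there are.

α = atan 0.65 = 33.02°;  2α = 66.05°
n_0 = (+0.3670, +0.9302)
n_1 = (-0.9078, +0.4193)
n_2 = (-0.5700, -0.8217)
n_3 = (+0.0840, -0.9965)
n_4 = (+0.6731, -0.7395)
n_5 = (+0.9379, -0.3468)
n_6 = (+0.9174, +0.3979)
  (0,1): δ = 93.26°  ·
  (0,2): δ = 13.22°  ✓
  (0,3): δ = 26.35°  ✓
  (0,4): δ = 63.84°  ✓
  (0,5): δ = 91.24°  ·
  (0,6): δ = 134.98°  ·
  (1,2): δ = 99.96°  ·
  (1,3): δ = 60.39°  ✓
  (1,4): δ = 22.90°  ✓
  (1,5): δ = 4.50°  ✓
  (1,6): δ = 48.24°  ✓
  (2,3): δ = 140.43°  ·
  (2,4): δ = 102.94°  ·
  (2,5): δ = 75.54°  ·
  (2,6): δ = 31.80°  ✓
  (3,4): δ = 142.51°  ·
  (3,5): δ = 115.11°  ·
  (3,6): δ = 71.37°  ·
  (4,5): δ = 152.60°  ·
  (4,6): δ = 108.86°  ·
  (5,6): δ = 136.26°  ·
antipodal pairs: 8

count = 8; pairs: (0,2), (0,3), (0,4), (1,3), (1,4), (1,5), (1,6), (2,6)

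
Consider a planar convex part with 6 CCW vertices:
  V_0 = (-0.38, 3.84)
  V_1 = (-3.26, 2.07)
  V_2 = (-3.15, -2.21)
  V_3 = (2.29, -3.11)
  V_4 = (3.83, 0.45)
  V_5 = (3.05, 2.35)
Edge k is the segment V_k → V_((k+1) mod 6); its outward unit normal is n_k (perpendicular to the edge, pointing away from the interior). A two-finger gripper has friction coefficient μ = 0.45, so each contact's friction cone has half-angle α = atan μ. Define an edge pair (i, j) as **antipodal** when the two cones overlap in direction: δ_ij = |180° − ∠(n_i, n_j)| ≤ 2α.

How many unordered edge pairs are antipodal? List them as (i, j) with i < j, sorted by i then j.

count = 5; pairs: (0,2), (0,3), (1,3), (1,4), (2,5)

α = atan 0.45 = 24.23°;  2α = 48.46°
n_0 = (-0.5236, +0.8520)
n_1 = (-0.9997, -0.0257)
n_2 = (-0.1632, -0.9866)
n_3 = (+0.9178, -0.3970)
n_4 = (+0.9251, +0.3798)
n_5 = (+0.3984, +0.9172)
  (0,1): δ = 120.10°  ·
  (0,2): δ = 40.97°  ✓
  (0,3): δ = 35.03°  ✓
  (0,4): δ = 80.75°  ·
  (0,5): δ = 124.95°  ·
  (1,2): δ = 100.87°  ·
  (1,3): δ = 24.86°  ✓
  (1,4): δ = 20.85°  ✓
  (1,5): δ = 65.05°  ·
  (2,3): δ = 104.00°  ·
  (2,4): δ = 58.29°  ·
  (2,5): δ = 14.09°  ✓
  (3,4): δ = 134.29°  ·
  (3,5): δ = 90.09°  ·
  (4,5): δ = 135.80°  ·
antipodal pairs: 5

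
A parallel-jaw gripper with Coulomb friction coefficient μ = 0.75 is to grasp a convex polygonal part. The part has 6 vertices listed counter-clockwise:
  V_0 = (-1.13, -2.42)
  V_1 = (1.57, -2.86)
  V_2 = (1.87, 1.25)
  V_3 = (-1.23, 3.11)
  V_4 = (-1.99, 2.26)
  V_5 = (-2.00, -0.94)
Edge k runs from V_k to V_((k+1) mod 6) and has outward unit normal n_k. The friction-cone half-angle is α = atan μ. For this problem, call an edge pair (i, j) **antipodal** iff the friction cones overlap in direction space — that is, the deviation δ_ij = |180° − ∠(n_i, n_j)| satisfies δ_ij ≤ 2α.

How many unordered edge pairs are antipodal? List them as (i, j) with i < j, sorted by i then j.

count = 7; pairs: (0,2), (0,3), (1,3), (1,4), (1,5), (2,4), (2,5)

α = atan 0.75 = 36.87°;  2α = 73.74°
n_0 = (-0.1608, -0.9870)
n_1 = (+0.9973, -0.0728)
n_2 = (+0.5145, +0.8575)
n_3 = (-0.7455, +0.6665)
n_4 = (-1.0000, +0.0031)
n_5 = (-0.8621, -0.5068)
  (0,1): δ = 84.92°  ·
  (0,2): δ = 21.71°  ✓
  (0,3): δ = 57.46°  ✓
  (0,4): δ = 99.08°  ·
  (0,5): δ = 129.70°  ·
  (1,2): δ = 116.79°  ·
  (1,3): δ = 37.63°  ✓
  (1,4): δ = 4.00°  ✓
  (1,5): δ = 34.62°  ✓
  (2,3): δ = 100.84°  ·
  (2,4): δ = 59.22°  ✓
  (2,5): δ = 28.59°  ✓
  (3,4): δ = 138.38°  ·
  (3,5): δ = 107.75°  ·
  (4,5): δ = 149.37°  ·
antipodal pairs: 7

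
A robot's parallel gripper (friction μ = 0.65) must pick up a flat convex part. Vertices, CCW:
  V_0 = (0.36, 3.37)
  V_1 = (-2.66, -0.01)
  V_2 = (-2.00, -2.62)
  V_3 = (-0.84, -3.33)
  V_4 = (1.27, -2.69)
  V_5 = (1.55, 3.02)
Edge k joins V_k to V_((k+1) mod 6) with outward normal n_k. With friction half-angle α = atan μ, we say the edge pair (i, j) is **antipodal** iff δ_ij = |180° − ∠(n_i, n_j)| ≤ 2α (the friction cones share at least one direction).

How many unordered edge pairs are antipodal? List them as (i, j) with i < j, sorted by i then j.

count = 7; pairs: (0,3), (0,4), (1,4), (1,5), (2,4), (2,5), (3,5)

α = atan 0.65 = 33.02°;  2α = 66.05°
n_0 = (-0.7457, +0.6663)
n_1 = (-0.9695, -0.2452)
n_2 = (-0.5220, -0.8529)
n_3 = (+0.2903, -0.9569)
n_4 = (+0.9988, -0.0490)
n_5 = (+0.2822, +0.9594)
  (0,1): δ = 124.03°  ·
  (0,2): δ = 79.69°  ·
  (0,3): δ = 31.35°  ✓
  (0,4): δ = 38.97°  ✓
  (0,5): δ = 115.39°  ·
  (1,2): δ = 135.66°  ·
  (1,3): δ = 87.32°  ·
  (1,4): δ = 17.00°  ✓
  (1,5): δ = 59.42°  ✓
  (2,3): δ = 131.66°  ·
  (2,4): δ = 61.34°  ✓
  (2,5): δ = 15.08°  ✓
  (3,4): δ = 109.68°  ·
  (3,5): δ = 33.26°  ✓
  (4,5): δ = 103.58°  ·
antipodal pairs: 7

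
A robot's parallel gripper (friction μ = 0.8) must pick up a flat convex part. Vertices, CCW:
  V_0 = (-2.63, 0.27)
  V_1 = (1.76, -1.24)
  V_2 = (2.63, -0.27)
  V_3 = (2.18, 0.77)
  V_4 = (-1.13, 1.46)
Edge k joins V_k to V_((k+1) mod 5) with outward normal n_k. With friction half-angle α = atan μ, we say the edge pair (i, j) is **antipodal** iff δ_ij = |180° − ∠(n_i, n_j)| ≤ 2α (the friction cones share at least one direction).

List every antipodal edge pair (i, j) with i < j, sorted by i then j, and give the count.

count = 6; pairs: (0,2), (0,3), (0,4), (1,3), (1,4), (2,4)

α = atan 0.8 = 38.66°;  2α = 77.32°
n_0 = (-0.3253, -0.9456)
n_1 = (+0.7444, -0.6677)
n_2 = (+0.9178, +0.3971)
n_3 = (+0.2041, +0.9790)
n_4 = (-0.6215, +0.7834)
  (0,1): δ = 112.91°  ·
  (0,2): δ = 47.62°  ✓
  (0,3): δ = 7.21°  ✓
  (0,4): δ = 57.41°  ✓
  (1,2): δ = 114.71°  ·
  (1,3): δ = 59.89°  ✓
  (1,4): δ = 9.68°  ✓
  (2,3): δ = 125.17°  ·
  (2,4): δ = 74.97°  ✓
  (3,4): δ = 129.80°  ·
antipodal pairs: 6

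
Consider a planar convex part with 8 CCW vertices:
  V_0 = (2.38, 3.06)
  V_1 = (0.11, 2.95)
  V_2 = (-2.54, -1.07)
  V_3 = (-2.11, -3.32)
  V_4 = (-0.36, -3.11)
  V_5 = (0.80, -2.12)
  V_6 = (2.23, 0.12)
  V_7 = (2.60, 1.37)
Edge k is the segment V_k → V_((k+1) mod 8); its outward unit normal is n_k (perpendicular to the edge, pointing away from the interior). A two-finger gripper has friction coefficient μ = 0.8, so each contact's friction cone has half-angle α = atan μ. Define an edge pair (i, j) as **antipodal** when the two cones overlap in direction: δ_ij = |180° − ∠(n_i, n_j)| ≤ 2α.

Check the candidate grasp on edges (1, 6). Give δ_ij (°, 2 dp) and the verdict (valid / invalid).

α = atan 0.8 = 38.66°;  2α = 77.32°
edge 1: e_1 = (-2.65, -4.02);  n_1 = (-0.8349, +0.5504)
edge 6: e_6 = (+0.37, +1.25);  n_6 = (+0.9589, -0.2838)
∠(n_1, n_6) = 163.10°
δ = |180° − 163.10°| = 16.90°
16.90° ≤ 2α = 77.32°  →  valid

δ = 16.90°, valid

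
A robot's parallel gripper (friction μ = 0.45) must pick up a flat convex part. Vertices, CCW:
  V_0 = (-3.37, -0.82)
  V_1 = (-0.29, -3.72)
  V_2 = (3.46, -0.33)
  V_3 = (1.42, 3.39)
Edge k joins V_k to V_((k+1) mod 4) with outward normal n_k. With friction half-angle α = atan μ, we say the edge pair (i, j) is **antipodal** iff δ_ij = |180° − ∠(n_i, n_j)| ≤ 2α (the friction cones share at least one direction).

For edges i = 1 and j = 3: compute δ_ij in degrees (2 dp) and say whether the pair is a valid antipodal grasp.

α = atan 0.45 = 24.23°;  2α = 48.46°
edge 1: e_1 = (+3.75, +3.39);  n_1 = (+0.6706, -0.7418)
edge 3: e_3 = (-4.79, -4.21);  n_3 = (-0.6602, +0.7511)
∠(n_1, n_3) = 179.20°
δ = |180° − 179.20°| = 0.80°
0.80° ≤ 2α = 48.46°  →  valid

δ = 0.80°, valid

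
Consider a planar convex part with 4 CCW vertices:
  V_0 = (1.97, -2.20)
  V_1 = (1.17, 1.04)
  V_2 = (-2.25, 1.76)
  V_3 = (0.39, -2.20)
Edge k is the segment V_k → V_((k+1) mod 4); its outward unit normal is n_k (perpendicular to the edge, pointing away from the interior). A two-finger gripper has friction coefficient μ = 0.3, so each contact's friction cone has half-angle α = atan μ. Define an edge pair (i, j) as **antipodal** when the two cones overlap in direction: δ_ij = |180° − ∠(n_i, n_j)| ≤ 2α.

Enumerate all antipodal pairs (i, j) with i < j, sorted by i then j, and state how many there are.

α = atan 0.3 = 16.70°;  2α = 33.40°
n_0 = (+0.9708, +0.2397)
n_1 = (+0.2060, +0.9785)
n_2 = (-0.8321, -0.5547)
n_3 = (+0.0000, -1.0000)
  (0,1): δ = 115.76°  ·
  (0,2): δ = 19.82°  ✓
  (0,3): δ = 76.13°  ·
  (1,2): δ = 44.42°  ·
  (1,3): δ = 11.89°  ✓
  (2,3): δ = 123.69°  ·
antipodal pairs: 2

count = 2; pairs: (0,2), (1,3)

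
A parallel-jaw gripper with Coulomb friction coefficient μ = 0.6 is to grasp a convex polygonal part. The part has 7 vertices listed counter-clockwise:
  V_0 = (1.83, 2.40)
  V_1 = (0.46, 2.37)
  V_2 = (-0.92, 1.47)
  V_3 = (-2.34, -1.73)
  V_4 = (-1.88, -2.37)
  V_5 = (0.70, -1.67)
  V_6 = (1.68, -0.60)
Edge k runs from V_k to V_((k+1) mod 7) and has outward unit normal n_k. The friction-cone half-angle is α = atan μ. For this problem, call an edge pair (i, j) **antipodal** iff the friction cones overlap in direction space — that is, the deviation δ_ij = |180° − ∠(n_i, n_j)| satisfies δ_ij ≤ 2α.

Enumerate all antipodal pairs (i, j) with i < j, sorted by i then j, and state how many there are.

α = atan 0.6 = 30.96°;  2α = 61.93°
n_0 = (-0.0219, +0.9998)
n_1 = (-0.5463, +0.8376)
n_2 = (-0.9140, +0.4056)
n_3 = (-0.8120, -0.5836)
n_4 = (+0.2619, -0.9651)
n_5 = (+0.7374, -0.6754)
n_6 = (+0.9988, -0.0499)
  (0,1): δ = 148.14°  ·
  (0,2): δ = 115.18°  ·
  (0,3): δ = 55.55°  ✓
  (0,4): δ = 13.93°  ✓
  (0,5): δ = 46.26°  ✓
  (0,6): δ = 85.88°  ·
  (1,2): δ = 147.04°  ·
  (1,3): δ = 87.40°  ·
  (1,4): δ = 17.93°  ✓
  (1,5): δ = 14.40°  ✓
  (1,6): δ = 54.03°  ✓
  (2,3): δ = 120.36°  ·
  (2,4): δ = 50.89°  ✓
  (2,5): δ = 18.56°  ✓
  (2,6): δ = 21.07°  ✓
  (3,4): δ = 110.53°  ·
  (3,5): δ = 78.19°  ·
  (3,6): δ = 38.57°  ✓
  (4,5): δ = 147.67°  ·
  (4,6): δ = 108.04°  ·
  (5,6): δ = 140.38°  ·
antipodal pairs: 10

count = 10; pairs: (0,3), (0,4), (0,5), (1,4), (1,5), (1,6), (2,4), (2,5), (2,6), (3,6)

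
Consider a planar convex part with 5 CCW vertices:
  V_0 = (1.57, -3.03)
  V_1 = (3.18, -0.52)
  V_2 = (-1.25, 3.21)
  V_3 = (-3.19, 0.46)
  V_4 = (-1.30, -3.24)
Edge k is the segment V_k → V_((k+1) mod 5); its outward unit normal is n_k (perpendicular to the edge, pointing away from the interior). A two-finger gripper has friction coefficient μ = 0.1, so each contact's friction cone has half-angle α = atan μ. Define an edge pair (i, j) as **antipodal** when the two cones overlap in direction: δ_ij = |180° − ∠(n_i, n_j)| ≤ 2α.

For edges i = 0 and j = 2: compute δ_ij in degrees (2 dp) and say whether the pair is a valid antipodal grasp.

α = atan 0.1 = 5.71°;  2α = 11.42°
edge 0: e_0 = (+1.61, +2.51);  n_0 = (+0.8417, -0.5399)
edge 2: e_2 = (-1.94, -2.75);  n_2 = (-0.8171, +0.5764)
∠(n_0, n_2) = 177.48°
δ = |180° − 177.48°| = 2.52°
2.52° ≤ 2α = 11.42°  →  valid

δ = 2.52°, valid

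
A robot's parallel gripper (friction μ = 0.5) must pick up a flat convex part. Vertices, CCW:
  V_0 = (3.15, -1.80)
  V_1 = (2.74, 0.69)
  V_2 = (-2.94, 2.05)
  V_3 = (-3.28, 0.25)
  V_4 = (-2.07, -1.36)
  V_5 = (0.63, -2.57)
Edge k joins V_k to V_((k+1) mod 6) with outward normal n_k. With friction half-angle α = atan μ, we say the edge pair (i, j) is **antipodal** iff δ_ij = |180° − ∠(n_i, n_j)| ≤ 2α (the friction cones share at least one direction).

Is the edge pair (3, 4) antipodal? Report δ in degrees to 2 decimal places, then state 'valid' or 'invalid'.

α = atan 0.5 = 26.57°;  2α = 53.13°
edge 3: e_3 = (+1.21, -1.61);  n_3 = (-0.7994, -0.6008)
edge 4: e_4 = (+2.70, -1.21);  n_4 = (-0.4090, -0.9126)
∠(n_3, n_4) = 28.93°
δ = |180° − 28.93°| = 151.07°
151.07° > 2α = 53.13°  →  invalid

δ = 151.07°, invalid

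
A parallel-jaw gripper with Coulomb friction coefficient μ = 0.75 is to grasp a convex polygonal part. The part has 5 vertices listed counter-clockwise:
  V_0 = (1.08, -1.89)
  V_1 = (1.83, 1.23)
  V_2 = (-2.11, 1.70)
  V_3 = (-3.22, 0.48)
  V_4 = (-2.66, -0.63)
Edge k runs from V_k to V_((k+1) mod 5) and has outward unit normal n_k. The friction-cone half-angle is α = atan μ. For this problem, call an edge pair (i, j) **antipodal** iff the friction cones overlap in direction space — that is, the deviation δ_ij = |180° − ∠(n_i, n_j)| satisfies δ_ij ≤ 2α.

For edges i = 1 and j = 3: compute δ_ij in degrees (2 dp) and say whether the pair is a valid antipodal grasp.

δ = 56.43°, valid

α = atan 0.75 = 36.87°;  2α = 73.74°
edge 1: e_1 = (-3.94, +0.47);  n_1 = (+0.1184, +0.9930)
edge 3: e_3 = (+0.56, -1.11);  n_3 = (-0.8928, -0.4504)
∠(n_1, n_3) = 123.57°
δ = |180° − 123.57°| = 56.43°
56.43° ≤ 2α = 73.74°  →  valid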